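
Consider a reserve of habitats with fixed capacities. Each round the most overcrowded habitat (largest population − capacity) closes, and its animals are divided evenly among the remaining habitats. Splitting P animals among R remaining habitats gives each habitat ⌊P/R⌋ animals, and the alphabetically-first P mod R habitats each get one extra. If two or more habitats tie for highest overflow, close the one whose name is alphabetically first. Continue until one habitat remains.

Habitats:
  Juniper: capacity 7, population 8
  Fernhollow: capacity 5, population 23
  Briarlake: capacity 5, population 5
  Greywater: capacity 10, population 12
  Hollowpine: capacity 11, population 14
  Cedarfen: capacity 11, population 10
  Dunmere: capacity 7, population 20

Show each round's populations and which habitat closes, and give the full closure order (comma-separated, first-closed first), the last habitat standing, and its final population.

Round 1: Briarlake=5 Cedarfen=10 Dunmere=20 Fernhollow=23 Greywater=12 Hollowpine=14 Juniper=8 → close Fernhollow (overflow 18)
  23÷6 = 3 each, +1 to first 5
Round 2: Briarlake=9 Cedarfen=14 Dunmere=24 Greywater=16 Hollowpine=18 Juniper=11 → close Dunmere (overflow 17)
  24÷5 = 4 each, +1 to first 4
Round 3: Briarlake=14 Cedarfen=19 Greywater=21 Hollowpine=23 Juniper=15 → close Hollowpine (overflow 12)
  23÷4 = 5 each, +1 to first 3
Round 4: Briarlake=20 Cedarfen=25 Greywater=27 Juniper=20 → close Greywater (overflow 17)
  27÷3 = 9 each, +1 to first 0
Round 5: Briarlake=29 Cedarfen=34 Juniper=29 → close Briarlake (overflow 24)
  29÷2 = 14 each, +1 to first 1
Round 6: Cedarfen=49 Juniper=43 → close Cedarfen (overflow 38)
  49÷1 = 49 each, +1 to first 0

Closure order: Fernhollow, Dunmere, Hollowpine, Greywater, Briarlake, Cedarfen
Last habitat: Juniper with 92 animals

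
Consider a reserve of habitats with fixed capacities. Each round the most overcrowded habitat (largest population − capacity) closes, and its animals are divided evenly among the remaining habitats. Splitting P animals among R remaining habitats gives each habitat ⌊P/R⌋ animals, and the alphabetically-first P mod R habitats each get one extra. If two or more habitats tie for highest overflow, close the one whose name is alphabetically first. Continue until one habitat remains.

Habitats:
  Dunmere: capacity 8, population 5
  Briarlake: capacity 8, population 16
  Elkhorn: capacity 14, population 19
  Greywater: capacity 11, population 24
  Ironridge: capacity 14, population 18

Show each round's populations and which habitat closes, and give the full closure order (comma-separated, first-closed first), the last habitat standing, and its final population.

Round 1: Briarlake=16 Dunmere=5 Elkhorn=19 Greywater=24 Ironridge=18 → close Greywater (overflow 13)
  24÷4 = 6 each, +1 to first 0
Round 2: Briarlake=22 Dunmere=11 Elkhorn=25 Ironridge=24 → close Briarlake (overflow 14)
  22÷3 = 7 each, +1 to first 1
Round 3: Dunmere=19 Elkhorn=32 Ironridge=31 → close Elkhorn (overflow 18)
  32÷2 = 16 each, +1 to first 0
Round 4: Dunmere=35 Ironridge=47 → close Ironridge (overflow 33)
  47÷1 = 47 each, +1 to first 0

Closure order: Greywater, Briarlake, Elkhorn, Ironridge
Last habitat: Dunmere with 82 animals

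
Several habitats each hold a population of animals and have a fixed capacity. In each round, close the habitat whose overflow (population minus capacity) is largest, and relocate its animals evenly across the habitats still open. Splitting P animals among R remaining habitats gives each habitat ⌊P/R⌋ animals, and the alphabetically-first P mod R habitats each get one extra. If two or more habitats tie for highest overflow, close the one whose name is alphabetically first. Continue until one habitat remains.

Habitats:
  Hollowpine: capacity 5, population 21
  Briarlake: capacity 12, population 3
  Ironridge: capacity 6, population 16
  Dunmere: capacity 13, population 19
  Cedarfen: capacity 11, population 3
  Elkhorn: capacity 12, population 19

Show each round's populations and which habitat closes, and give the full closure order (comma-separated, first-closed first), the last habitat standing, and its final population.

Closure order: Hollowpine, Ironridge, Elkhorn, Dunmere, Briarlake
Last habitat: Cedarfen with 81 animals

Round 1: Briarlake=3 Cedarfen=3 Dunmere=19 Elkhorn=19 Hollowpine=21 Ironridge=16 → close Hollowpine (overflow 16)
  21÷5 = 4 each, +1 to first 1
Round 2: Briarlake=8 Cedarfen=7 Dunmere=23 Elkhorn=23 Ironridge=20 → close Ironridge (overflow 14)
  20÷4 = 5 each, +1 to first 0
Round 3: Briarlake=13 Cedarfen=12 Dunmere=28 Elkhorn=28 → close Elkhorn (overflow 16)
  28÷3 = 9 each, +1 to first 1
Round 4: Briarlake=23 Cedarfen=21 Dunmere=37 → close Dunmere (overflow 24)
  37÷2 = 18 each, +1 to first 1
Round 5: Briarlake=42 Cedarfen=39 → close Briarlake (overflow 30)
  42÷1 = 42 each, +1 to first 0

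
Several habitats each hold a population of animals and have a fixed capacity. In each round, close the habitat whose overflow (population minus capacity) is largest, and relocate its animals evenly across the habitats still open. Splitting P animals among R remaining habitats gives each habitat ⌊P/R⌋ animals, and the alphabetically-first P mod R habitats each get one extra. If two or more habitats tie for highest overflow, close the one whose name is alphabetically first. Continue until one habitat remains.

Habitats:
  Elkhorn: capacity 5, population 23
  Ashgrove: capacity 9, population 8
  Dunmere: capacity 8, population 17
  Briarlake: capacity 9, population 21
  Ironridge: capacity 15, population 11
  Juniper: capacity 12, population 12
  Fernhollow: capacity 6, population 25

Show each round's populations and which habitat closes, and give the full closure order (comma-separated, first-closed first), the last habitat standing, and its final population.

Round 1: Ashgrove=8 Briarlake=21 Dunmere=17 Elkhorn=23 Fernhollow=25 Ironridge=11 Juniper=12 → close Fernhollow (overflow 19)
  25÷6 = 4 each, +1 to first 1
Round 2: Ashgrove=13 Briarlake=25 Dunmere=21 Elkhorn=27 Ironridge=15 Juniper=16 → close Elkhorn (overflow 22)
  27÷5 = 5 each, +1 to first 2
Round 3: Ashgrove=19 Briarlake=31 Dunmere=26 Ironridge=20 Juniper=21 → close Briarlake (overflow 22)
  31÷4 = 7 each, +1 to first 3
Round 4: Ashgrove=27 Dunmere=34 Ironridge=28 Juniper=28 → close Dunmere (overflow 26)
  34÷3 = 11 each, +1 to first 1
Round 5: Ashgrove=39 Ironridge=39 Juniper=39 → close Ashgrove (overflow 30)
  39÷2 = 19 each, +1 to first 1
Round 6: Ironridge=59 Juniper=58 → close Juniper (overflow 46)
  58÷1 = 58 each, +1 to first 0

Closure order: Fernhollow, Elkhorn, Briarlake, Dunmere, Ashgrove, Juniper
Last habitat: Ironridge with 117 animals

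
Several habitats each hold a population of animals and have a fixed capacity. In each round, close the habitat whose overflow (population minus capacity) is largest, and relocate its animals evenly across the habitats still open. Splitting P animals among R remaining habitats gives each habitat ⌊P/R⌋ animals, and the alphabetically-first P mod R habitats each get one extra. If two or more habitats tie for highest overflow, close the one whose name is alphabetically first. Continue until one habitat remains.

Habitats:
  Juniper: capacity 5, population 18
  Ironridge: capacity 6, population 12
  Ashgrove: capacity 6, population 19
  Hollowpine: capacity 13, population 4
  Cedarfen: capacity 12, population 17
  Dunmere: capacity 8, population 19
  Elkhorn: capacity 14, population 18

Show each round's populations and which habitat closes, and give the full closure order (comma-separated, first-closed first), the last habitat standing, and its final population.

Closure order: Ashgrove, Juniper, Dunmere, Cedarfen, Ironridge, Elkhorn
Last habitat: Hollowpine with 107 animals

Round 1: Ashgrove=19 Cedarfen=17 Dunmere=19 Elkhorn=18 Hollowpine=4 Ironridge=12 Juniper=18 → close Ashgrove (overflow 13)
  19÷6 = 3 each, +1 to first 1
Round 2: Cedarfen=21 Dunmere=22 Elkhorn=21 Hollowpine=7 Ironridge=15 Juniper=21 → close Juniper (overflow 16)
  21÷5 = 4 each, +1 to first 1
Round 3: Cedarfen=26 Dunmere=26 Elkhorn=25 Hollowpine=11 Ironridge=19 → close Dunmere (overflow 18)
  26÷4 = 6 each, +1 to first 2
Round 4: Cedarfen=33 Elkhorn=32 Hollowpine=17 Ironridge=25 → close Cedarfen (overflow 21)
  33÷3 = 11 each, +1 to first 0
Round 5: Elkhorn=43 Hollowpine=28 Ironridge=36 → close Ironridge (overflow 30)
  36÷2 = 18 each, +1 to first 0
Round 6: Elkhorn=61 Hollowpine=46 → close Elkhorn (overflow 47)
  61÷1 = 61 each, +1 to first 0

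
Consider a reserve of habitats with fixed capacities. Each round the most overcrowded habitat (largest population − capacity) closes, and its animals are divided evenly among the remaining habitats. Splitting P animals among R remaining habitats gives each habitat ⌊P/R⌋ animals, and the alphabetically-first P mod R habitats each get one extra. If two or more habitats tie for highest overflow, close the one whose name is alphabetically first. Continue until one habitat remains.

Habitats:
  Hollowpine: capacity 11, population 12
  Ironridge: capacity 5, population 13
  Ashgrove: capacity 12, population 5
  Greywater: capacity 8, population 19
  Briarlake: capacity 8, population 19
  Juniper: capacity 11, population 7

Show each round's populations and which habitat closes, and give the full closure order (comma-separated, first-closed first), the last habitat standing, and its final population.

Closure order: Briarlake, Greywater, Ironridge, Hollowpine, Ashgrove
Last habitat: Juniper with 75 animals

Round 1: Ashgrove=5 Briarlake=19 Greywater=19 Hollowpine=12 Ironridge=13 Juniper=7 → close Briarlake (overflow 11)
  19÷5 = 3 each, +1 to first 4
Round 2: Ashgrove=9 Greywater=23 Hollowpine=16 Ironridge=17 Juniper=10 → close Greywater (overflow 15)
  23÷4 = 5 each, +1 to first 3
Round 3: Ashgrove=15 Hollowpine=22 Ironridge=23 Juniper=15 → close Ironridge (overflow 18)
  23÷3 = 7 each, +1 to first 2
Round 4: Ashgrove=23 Hollowpine=30 Juniper=22 → close Hollowpine (overflow 19)
  30÷2 = 15 each, +1 to first 0
Round 5: Ashgrove=38 Juniper=37 → close Ashgrove (overflow 26)
  38÷1 = 38 each, +1 to first 0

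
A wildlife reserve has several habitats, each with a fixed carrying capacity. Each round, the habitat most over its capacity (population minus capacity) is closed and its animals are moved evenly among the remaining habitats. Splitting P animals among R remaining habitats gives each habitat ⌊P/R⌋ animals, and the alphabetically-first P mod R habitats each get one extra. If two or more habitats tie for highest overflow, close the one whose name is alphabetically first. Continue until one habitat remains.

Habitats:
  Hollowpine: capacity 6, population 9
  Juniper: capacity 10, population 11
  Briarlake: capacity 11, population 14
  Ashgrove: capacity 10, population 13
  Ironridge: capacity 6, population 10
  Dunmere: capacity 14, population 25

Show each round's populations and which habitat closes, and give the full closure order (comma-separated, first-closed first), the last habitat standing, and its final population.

Round 1: Ashgrove=13 Briarlake=14 Dunmere=25 Hollowpine=9 Ironridge=10 Juniper=11 → close Dunmere (overflow 11)
  25÷5 = 5 each, +1 to first 0
Round 2: Ashgrove=18 Briarlake=19 Hollowpine=14 Ironridge=15 Juniper=16 → close Ironridge (overflow 9)
  15÷4 = 3 each, +1 to first 3
Round 3: Ashgrove=22 Briarlake=23 Hollowpine=18 Juniper=19 → close Ashgrove (overflow 12)
  22÷3 = 7 each, +1 to first 1
Round 4: Briarlake=31 Hollowpine=25 Juniper=26 → close Briarlake (overflow 20)
  31÷2 = 15 each, +1 to first 1
Round 5: Hollowpine=41 Juniper=41 → close Hollowpine (overflow 35)
  41÷1 = 41 each, +1 to first 0

Closure order: Dunmere, Ironridge, Ashgrove, Briarlake, Hollowpine
Last habitat: Juniper with 82 animals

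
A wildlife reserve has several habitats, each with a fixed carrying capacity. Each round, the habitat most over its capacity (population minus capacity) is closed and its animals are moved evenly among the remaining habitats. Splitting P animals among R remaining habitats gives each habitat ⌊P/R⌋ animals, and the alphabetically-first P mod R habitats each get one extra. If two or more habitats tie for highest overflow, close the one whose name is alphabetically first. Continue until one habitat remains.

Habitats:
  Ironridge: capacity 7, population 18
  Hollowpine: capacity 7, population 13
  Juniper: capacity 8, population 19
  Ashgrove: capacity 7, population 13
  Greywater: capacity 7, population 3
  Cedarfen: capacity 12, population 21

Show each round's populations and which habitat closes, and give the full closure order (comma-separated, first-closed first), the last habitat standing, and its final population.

Closure order: Ironridge, Juniper, Cedarfen, Ashgrove, Hollowpine
Last habitat: Greywater with 87 animals

Round 1: Ashgrove=13 Cedarfen=21 Greywater=3 Hollowpine=13 Ironridge=18 Juniper=19 → close Ironridge (overflow 11)
  18÷5 = 3 each, +1 to first 3
Round 2: Ashgrove=17 Cedarfen=25 Greywater=7 Hollowpine=16 Juniper=22 → close Juniper (overflow 14)
  22÷4 = 5 each, +1 to first 2
Round 3: Ashgrove=23 Cedarfen=31 Greywater=12 Hollowpine=21 → close Cedarfen (overflow 19)
  31÷3 = 10 each, +1 to first 1
Round 4: Ashgrove=34 Greywater=22 Hollowpine=31 → close Ashgrove (overflow 27)
  34÷2 = 17 each, +1 to first 0
Round 5: Greywater=39 Hollowpine=48 → close Hollowpine (overflow 41)
  48÷1 = 48 each, +1 to first 0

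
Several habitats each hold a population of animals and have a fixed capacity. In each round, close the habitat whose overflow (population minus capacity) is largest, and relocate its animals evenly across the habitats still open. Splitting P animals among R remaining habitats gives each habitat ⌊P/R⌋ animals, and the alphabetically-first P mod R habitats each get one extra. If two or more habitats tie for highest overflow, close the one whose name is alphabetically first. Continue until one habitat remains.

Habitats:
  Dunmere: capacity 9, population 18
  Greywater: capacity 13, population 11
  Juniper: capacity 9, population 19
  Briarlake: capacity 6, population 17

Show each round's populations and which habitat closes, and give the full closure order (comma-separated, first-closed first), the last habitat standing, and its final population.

Closure order: Briarlake, Dunmere, Juniper
Last habitat: Greywater with 65 animals

Round 1: Briarlake=17 Dunmere=18 Greywater=11 Juniper=19 → close Briarlake (overflow 11)
  17÷3 = 5 each, +1 to first 2
Round 2: Dunmere=24 Greywater=17 Juniper=24 → close Dunmere (overflow 15)
  24÷2 = 12 each, +1 to first 0
Round 3: Greywater=29 Juniper=36 → close Juniper (overflow 27)
  36÷1 = 36 each, +1 to first 0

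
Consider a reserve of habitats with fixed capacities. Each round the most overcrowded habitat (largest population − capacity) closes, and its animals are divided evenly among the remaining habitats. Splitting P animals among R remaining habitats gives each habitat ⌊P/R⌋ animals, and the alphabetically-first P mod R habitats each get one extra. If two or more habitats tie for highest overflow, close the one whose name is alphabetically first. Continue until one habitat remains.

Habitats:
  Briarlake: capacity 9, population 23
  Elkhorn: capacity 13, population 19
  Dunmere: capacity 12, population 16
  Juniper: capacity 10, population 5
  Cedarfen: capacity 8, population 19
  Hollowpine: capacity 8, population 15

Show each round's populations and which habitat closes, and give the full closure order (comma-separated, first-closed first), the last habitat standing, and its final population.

Closure order: Briarlake, Cedarfen, Elkhorn, Hollowpine, Dunmere
Last habitat: Juniper with 97 animals

Round 1: Briarlake=23 Cedarfen=19 Dunmere=16 Elkhorn=19 Hollowpine=15 Juniper=5 → close Briarlake (overflow 14)
  23÷5 = 4 each, +1 to first 3
Round 2: Cedarfen=24 Dunmere=21 Elkhorn=24 Hollowpine=19 Juniper=9 → close Cedarfen (overflow 16)
  24÷4 = 6 each, +1 to first 0
Round 3: Dunmere=27 Elkhorn=30 Hollowpine=25 Juniper=15 → close Elkhorn (overflow 17)
  30÷3 = 10 each, +1 to first 0
Round 4: Dunmere=37 Hollowpine=35 Juniper=25 → close Hollowpine (overflow 27)
  35÷2 = 17 each, +1 to first 1
Round 5: Dunmere=55 Juniper=42 → close Dunmere (overflow 43)
  55÷1 = 55 each, +1 to first 0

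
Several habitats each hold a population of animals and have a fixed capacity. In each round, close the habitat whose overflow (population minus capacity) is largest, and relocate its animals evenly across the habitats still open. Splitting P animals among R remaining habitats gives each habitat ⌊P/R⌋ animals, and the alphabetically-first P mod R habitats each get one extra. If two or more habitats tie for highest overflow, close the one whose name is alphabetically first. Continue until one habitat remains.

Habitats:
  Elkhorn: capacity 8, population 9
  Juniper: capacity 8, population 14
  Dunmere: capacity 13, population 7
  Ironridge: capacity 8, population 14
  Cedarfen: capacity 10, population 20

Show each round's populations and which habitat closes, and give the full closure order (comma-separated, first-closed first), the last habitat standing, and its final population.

Closure order: Cedarfen, Ironridge, Juniper, Elkhorn
Last habitat: Dunmere with 64 animals

Round 1: Cedarfen=20 Dunmere=7 Elkhorn=9 Ironridge=14 Juniper=14 → close Cedarfen (overflow 10)
  20÷4 = 5 each, +1 to first 0
Round 2: Dunmere=12 Elkhorn=14 Ironridge=19 Juniper=19 → close Ironridge (overflow 11)
  19÷3 = 6 each, +1 to first 1
Round 3: Dunmere=19 Elkhorn=20 Juniper=25 → close Juniper (overflow 17)
  25÷2 = 12 each, +1 to first 1
Round 4: Dunmere=32 Elkhorn=32 → close Elkhorn (overflow 24)
  32÷1 = 32 each, +1 to first 0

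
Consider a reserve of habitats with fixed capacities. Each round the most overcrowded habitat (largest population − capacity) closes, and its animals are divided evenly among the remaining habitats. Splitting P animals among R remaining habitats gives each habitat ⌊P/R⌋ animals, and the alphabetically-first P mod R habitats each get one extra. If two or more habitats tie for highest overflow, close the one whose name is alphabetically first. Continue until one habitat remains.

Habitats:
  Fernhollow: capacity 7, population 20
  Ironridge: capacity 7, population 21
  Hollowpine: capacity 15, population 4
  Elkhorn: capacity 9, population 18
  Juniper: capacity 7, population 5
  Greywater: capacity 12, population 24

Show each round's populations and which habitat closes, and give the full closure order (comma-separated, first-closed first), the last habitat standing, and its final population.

Closure order: Ironridge, Fernhollow, Greywater, Elkhorn, Juniper
Last habitat: Hollowpine with 92 animals

Round 1: Elkhorn=18 Fernhollow=20 Greywater=24 Hollowpine=4 Ironridge=21 Juniper=5 → close Ironridge (overflow 14)
  21÷5 = 4 each, +1 to first 1
Round 2: Elkhorn=23 Fernhollow=24 Greywater=28 Hollowpine=8 Juniper=9 → close Fernhollow (overflow 17)
  24÷4 = 6 each, +1 to first 0
Round 3: Elkhorn=29 Greywater=34 Hollowpine=14 Juniper=15 → close Greywater (overflow 22)
  34÷3 = 11 each, +1 to first 1
Round 4: Elkhorn=41 Hollowpine=25 Juniper=26 → close Elkhorn (overflow 32)
  41÷2 = 20 each, +1 to first 1
Round 5: Hollowpine=46 Juniper=46 → close Juniper (overflow 39)
  46÷1 = 46 each, +1 to first 0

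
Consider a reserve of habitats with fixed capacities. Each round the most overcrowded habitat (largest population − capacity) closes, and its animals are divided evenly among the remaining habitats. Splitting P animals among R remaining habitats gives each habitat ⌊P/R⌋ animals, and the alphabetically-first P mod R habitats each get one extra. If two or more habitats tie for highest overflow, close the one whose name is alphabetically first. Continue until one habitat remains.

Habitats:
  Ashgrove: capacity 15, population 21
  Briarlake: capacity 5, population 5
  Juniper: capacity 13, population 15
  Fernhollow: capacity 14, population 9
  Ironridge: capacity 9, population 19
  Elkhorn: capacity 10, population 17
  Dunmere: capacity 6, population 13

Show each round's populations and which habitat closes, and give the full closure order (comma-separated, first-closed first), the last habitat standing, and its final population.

Closure order: Ironridge, Ashgrove, Dunmere, Elkhorn, Juniper, Briarlake
Last habitat: Fernhollow with 99 animals

Round 1: Ashgrove=21 Briarlake=5 Dunmere=13 Elkhorn=17 Fernhollow=9 Ironridge=19 Juniper=15 → close Ironridge (overflow 10)
  19÷6 = 3 each, +1 to first 1
Round 2: Ashgrove=25 Briarlake=8 Dunmere=16 Elkhorn=20 Fernhollow=12 Juniper=18 → close Ashgrove (overflow 10)
  25÷5 = 5 each, +1 to first 0
Round 3: Briarlake=13 Dunmere=21 Elkhorn=25 Fernhollow=17 Juniper=23 → close Dunmere (overflow 15)
  21÷4 = 5 each, +1 to first 1
Round 4: Briarlake=19 Elkhorn=30 Fernhollow=22 Juniper=28 → close Elkhorn (overflow 20)
  30÷3 = 10 each, +1 to first 0
Round 5: Briarlake=29 Fernhollow=32 Juniper=38 → close Juniper (overflow 25)
  38÷2 = 19 each, +1 to first 0
Round 6: Briarlake=48 Fernhollow=51 → close Briarlake (overflow 43)
  48÷1 = 48 each, +1 to first 0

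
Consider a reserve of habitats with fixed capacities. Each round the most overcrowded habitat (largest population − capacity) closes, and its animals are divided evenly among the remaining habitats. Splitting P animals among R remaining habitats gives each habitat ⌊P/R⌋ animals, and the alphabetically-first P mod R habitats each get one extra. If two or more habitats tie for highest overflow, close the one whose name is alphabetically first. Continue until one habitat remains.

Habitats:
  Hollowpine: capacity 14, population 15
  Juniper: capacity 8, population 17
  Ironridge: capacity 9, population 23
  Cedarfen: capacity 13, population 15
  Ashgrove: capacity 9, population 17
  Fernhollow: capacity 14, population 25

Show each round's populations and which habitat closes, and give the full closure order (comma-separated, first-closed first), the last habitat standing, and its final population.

Closure order: Ironridge, Fernhollow, Ashgrove, Juniper, Cedarfen
Last habitat: Hollowpine with 112 animals

Round 1: Ashgrove=17 Cedarfen=15 Fernhollow=25 Hollowpine=15 Ironridge=23 Juniper=17 → close Ironridge (overflow 14)
  23÷5 = 4 each, +1 to first 3
Round 2: Ashgrove=22 Cedarfen=20 Fernhollow=30 Hollowpine=19 Juniper=21 → close Fernhollow (overflow 16)
  30÷4 = 7 each, +1 to first 2
Round 3: Ashgrove=30 Cedarfen=28 Hollowpine=26 Juniper=28 → close Ashgrove (overflow 21)
  30÷3 = 10 each, +1 to first 0
Round 4: Cedarfen=38 Hollowpine=36 Juniper=38 → close Juniper (overflow 30)
  38÷2 = 19 each, +1 to first 0
Round 5: Cedarfen=57 Hollowpine=55 → close Cedarfen (overflow 44)
  57÷1 = 57 each, +1 to first 0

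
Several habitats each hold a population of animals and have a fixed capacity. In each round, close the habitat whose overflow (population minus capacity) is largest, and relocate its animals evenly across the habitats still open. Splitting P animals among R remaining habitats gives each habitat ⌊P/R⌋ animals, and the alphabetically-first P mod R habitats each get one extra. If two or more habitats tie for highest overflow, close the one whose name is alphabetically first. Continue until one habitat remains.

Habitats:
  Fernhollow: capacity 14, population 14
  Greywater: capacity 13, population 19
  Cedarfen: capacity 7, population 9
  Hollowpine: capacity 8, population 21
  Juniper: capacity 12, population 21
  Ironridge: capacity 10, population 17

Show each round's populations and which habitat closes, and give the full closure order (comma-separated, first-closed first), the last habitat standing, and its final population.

Round 1: Cedarfen=9 Fernhollow=14 Greywater=19 Hollowpine=21 Ironridge=17 Juniper=21 → close Hollowpine (overflow 13)
  21÷5 = 4 each, +1 to first 1
Round 2: Cedarfen=14 Fernhollow=18 Greywater=23 Ironridge=21 Juniper=25 → close Juniper (overflow 13)
  25÷4 = 6 each, +1 to first 1
Round 3: Cedarfen=21 Fernhollow=24 Greywater=29 Ironridge=27 → close Ironridge (overflow 17)
  27÷3 = 9 each, +1 to first 0
Round 4: Cedarfen=30 Fernhollow=33 Greywater=38 → close Greywater (overflow 25)
  38÷2 = 19 each, +1 to first 0
Round 5: Cedarfen=49 Fernhollow=52 → close Cedarfen (overflow 42)
  49÷1 = 49 each, +1 to first 0

Closure order: Hollowpine, Juniper, Ironridge, Greywater, Cedarfen
Last habitat: Fernhollow with 101 animals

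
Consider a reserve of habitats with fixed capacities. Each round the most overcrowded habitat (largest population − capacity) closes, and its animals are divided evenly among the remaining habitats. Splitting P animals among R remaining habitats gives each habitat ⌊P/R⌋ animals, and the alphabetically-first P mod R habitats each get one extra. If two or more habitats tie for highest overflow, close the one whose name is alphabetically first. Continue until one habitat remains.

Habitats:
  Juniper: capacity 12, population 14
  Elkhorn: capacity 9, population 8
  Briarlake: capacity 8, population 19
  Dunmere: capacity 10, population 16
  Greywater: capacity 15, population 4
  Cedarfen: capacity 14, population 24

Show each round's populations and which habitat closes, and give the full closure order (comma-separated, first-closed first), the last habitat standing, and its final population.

Closure order: Briarlake, Cedarfen, Dunmere, Juniper, Elkhorn
Last habitat: Greywater with 85 animals

Round 1: Briarlake=19 Cedarfen=24 Dunmere=16 Elkhorn=8 Greywater=4 Juniper=14 → close Briarlake (overflow 11)
  19÷5 = 3 each, +1 to first 4
Round 2: Cedarfen=28 Dunmere=20 Elkhorn=12 Greywater=8 Juniper=17 → close Cedarfen (overflow 14)
  28÷4 = 7 each, +1 to first 0
Round 3: Dunmere=27 Elkhorn=19 Greywater=15 Juniper=24 → close Dunmere (overflow 17)
  27÷3 = 9 each, +1 to first 0
Round 4: Elkhorn=28 Greywater=24 Juniper=33 → close Juniper (overflow 21)
  33÷2 = 16 each, +1 to first 1
Round 5: Elkhorn=45 Greywater=40 → close Elkhorn (overflow 36)
  45÷1 = 45 each, +1 to first 0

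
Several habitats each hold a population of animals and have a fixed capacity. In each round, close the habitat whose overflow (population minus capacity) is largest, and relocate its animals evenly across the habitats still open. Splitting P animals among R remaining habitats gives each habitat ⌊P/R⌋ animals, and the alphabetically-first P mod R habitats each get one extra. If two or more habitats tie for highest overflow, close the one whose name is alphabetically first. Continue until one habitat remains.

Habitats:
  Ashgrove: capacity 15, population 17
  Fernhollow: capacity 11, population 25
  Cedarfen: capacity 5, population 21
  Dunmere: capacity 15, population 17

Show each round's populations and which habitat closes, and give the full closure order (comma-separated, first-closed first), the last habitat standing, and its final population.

Round 1: Ashgrove=17 Cedarfen=21 Dunmere=17 Fernhollow=25 → close Cedarfen (overflow 16)
  21÷3 = 7 each, +1 to first 0
Round 2: Ashgrove=24 Dunmere=24 Fernhollow=32 → close Fernhollow (overflow 21)
  32÷2 = 16 each, +1 to first 0
Round 3: Ashgrove=40 Dunmere=40 → close Ashgrove (overflow 25)
  40÷1 = 40 each, +1 to first 0

Closure order: Cedarfen, Fernhollow, Ashgrove
Last habitat: Dunmere with 80 animals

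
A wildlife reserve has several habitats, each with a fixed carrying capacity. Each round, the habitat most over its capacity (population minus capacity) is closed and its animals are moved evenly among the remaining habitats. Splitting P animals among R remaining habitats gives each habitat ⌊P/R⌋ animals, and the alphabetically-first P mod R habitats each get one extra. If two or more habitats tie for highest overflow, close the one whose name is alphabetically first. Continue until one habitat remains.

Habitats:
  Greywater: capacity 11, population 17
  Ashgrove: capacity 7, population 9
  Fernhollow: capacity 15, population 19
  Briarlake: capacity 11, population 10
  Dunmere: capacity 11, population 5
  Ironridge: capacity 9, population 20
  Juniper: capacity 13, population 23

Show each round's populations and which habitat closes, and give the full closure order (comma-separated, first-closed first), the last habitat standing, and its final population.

Closure order: Ironridge, Juniper, Greywater, Ashgrove, Fernhollow, Briarlake
Last habitat: Dunmere with 103 animals

Round 1: Ashgrove=9 Briarlake=10 Dunmere=5 Fernhollow=19 Greywater=17 Ironridge=20 Juniper=23 → close Ironridge (overflow 11)
  20÷6 = 3 each, +1 to first 2
Round 2: Ashgrove=13 Briarlake=14 Dunmere=8 Fernhollow=22 Greywater=20 Juniper=26 → close Juniper (overflow 13)
  26÷5 = 5 each, +1 to first 1
Round 3: Ashgrove=19 Briarlake=19 Dunmere=13 Fernhollow=27 Greywater=25 → close Greywater (overflow 14)
  25÷4 = 6 each, +1 to first 1
Round 4: Ashgrove=26 Briarlake=25 Dunmere=19 Fernhollow=33 → close Ashgrove (overflow 19)
  26÷3 = 8 each, +1 to first 2
Round 5: Briarlake=34 Dunmere=28 Fernhollow=41 → close Fernhollow (overflow 26)
  41÷2 = 20 each, +1 to first 1
Round 6: Briarlake=55 Dunmere=48 → close Briarlake (overflow 44)
  55÷1 = 55 each, +1 to first 0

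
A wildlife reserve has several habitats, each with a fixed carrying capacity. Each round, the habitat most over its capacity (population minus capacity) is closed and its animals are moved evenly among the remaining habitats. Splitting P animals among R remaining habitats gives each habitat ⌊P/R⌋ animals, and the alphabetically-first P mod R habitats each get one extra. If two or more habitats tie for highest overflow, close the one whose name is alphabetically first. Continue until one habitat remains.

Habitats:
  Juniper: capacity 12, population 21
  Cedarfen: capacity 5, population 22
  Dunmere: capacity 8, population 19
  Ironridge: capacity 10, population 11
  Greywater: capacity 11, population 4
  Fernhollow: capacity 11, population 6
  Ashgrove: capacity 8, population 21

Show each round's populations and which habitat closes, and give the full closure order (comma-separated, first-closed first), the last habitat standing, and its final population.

Closure order: Cedarfen, Ashgrove, Dunmere, Juniper, Ironridge, Fernhollow
Last habitat: Greywater with 104 animals

Round 1: Ashgrove=21 Cedarfen=22 Dunmere=19 Fernhollow=6 Greywater=4 Ironridge=11 Juniper=21 → close Cedarfen (overflow 17)
  22÷6 = 3 each, +1 to first 4
Round 2: Ashgrove=25 Dunmere=23 Fernhollow=10 Greywater=8 Ironridge=14 Juniper=24 → close Ashgrove (overflow 17)
  25÷5 = 5 each, +1 to first 0
Round 3: Dunmere=28 Fernhollow=15 Greywater=13 Ironridge=19 Juniper=29 → close Dunmere (overflow 20)
  28÷4 = 7 each, +1 to first 0
Round 4: Fernhollow=22 Greywater=20 Ironridge=26 Juniper=36 → close Juniper (overflow 24)
  36÷3 = 12 each, +1 to first 0
Round 5: Fernhollow=34 Greywater=32 Ironridge=38 → close Ironridge (overflow 28)
  38÷2 = 19 each, +1 to first 0
Round 6: Fernhollow=53 Greywater=51 → close Fernhollow (overflow 42)
  53÷1 = 53 each, +1 to first 0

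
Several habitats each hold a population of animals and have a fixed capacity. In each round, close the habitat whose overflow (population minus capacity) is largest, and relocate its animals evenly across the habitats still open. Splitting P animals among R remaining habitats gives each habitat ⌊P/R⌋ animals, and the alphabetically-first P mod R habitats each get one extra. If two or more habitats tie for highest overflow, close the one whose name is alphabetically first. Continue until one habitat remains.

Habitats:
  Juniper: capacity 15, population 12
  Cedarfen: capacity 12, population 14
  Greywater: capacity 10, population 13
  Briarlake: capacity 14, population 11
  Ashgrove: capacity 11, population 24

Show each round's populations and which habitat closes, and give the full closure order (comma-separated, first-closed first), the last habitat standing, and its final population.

Round 1: Ashgrove=24 Briarlake=11 Cedarfen=14 Greywater=13 Juniper=12 → close Ashgrove (overflow 13)
  24÷4 = 6 each, +1 to first 0
Round 2: Briarlake=17 Cedarfen=20 Greywater=19 Juniper=18 → close Greywater (overflow 9)
  19÷3 = 6 each, +1 to first 1
Round 3: Briarlake=24 Cedarfen=26 Juniper=24 → close Cedarfen (overflow 14)
  26÷2 = 13 each, +1 to first 0
Round 4: Briarlake=37 Juniper=37 → close Briarlake (overflow 23)
  37÷1 = 37 each, +1 to first 0

Closure order: Ashgrove, Greywater, Cedarfen, Briarlake
Last habitat: Juniper with 74 animals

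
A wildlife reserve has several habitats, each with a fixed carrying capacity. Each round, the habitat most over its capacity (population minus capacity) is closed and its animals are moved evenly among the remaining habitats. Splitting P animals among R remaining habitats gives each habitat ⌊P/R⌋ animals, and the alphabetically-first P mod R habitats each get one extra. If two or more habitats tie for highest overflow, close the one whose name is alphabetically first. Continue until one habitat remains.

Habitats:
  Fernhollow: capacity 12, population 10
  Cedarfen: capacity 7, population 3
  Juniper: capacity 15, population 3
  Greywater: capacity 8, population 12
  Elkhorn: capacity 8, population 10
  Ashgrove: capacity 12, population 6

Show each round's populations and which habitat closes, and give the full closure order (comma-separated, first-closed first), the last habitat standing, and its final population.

Closure order: Greywater, Elkhorn, Fernhollow, Cedarfen, Ashgrove
Last habitat: Juniper with 44 animals

Round 1: Ashgrove=6 Cedarfen=3 Elkhorn=10 Fernhollow=10 Greywater=12 Juniper=3 → close Greywater (overflow 4)
  12÷5 = 2 each, +1 to first 2
Round 2: Ashgrove=9 Cedarfen=6 Elkhorn=12 Fernhollow=12 Juniper=5 → close Elkhorn (overflow 4)
  12÷4 = 3 each, +1 to first 0
Round 3: Ashgrove=12 Cedarfen=9 Fernhollow=15 Juniper=8 → close Fernhollow (overflow 3)
  15÷3 = 5 each, +1 to first 0
Round 4: Ashgrove=17 Cedarfen=14 Juniper=13 → close Cedarfen (overflow 7)
  14÷2 = 7 each, +1 to first 0
Round 5: Ashgrove=24 Juniper=20 → close Ashgrove (overflow 12)
  24÷1 = 24 each, +1 to first 0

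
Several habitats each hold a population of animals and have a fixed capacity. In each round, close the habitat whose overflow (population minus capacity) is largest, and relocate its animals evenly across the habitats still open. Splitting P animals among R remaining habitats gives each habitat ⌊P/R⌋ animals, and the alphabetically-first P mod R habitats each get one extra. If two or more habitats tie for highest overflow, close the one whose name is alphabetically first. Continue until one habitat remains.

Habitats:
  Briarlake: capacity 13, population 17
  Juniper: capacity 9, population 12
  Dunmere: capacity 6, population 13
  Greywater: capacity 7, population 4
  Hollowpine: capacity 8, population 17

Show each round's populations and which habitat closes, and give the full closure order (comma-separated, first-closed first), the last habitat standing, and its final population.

Round 1: Briarlake=17 Dunmere=13 Greywater=4 Hollowpine=17 Juniper=12 → close Hollowpine (overflow 9)
  17÷4 = 4 each, +1 to first 1
Round 2: Briarlake=22 Dunmere=17 Greywater=8 Juniper=16 → close Dunmere (overflow 11)
  17÷3 = 5 each, +1 to first 2
Round 3: Briarlake=28 Greywater=14 Juniper=21 → close Briarlake (overflow 15)
  28÷2 = 14 each, +1 to first 0
Round 4: Greywater=28 Juniper=35 → close Juniper (overflow 26)
  35÷1 = 35 each, +1 to first 0

Closure order: Hollowpine, Dunmere, Briarlake, Juniper
Last habitat: Greywater with 63 animals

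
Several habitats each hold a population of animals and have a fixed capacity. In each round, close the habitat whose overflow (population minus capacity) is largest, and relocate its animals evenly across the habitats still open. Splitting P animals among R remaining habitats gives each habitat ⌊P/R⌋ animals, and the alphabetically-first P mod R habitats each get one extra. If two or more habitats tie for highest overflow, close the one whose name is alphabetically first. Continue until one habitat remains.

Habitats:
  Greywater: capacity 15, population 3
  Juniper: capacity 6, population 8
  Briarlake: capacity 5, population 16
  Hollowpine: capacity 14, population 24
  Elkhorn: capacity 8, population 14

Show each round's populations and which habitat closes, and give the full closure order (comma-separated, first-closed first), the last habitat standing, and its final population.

Closure order: Briarlake, Hollowpine, Elkhorn, Juniper
Last habitat: Greywater with 65 animals

Round 1: Briarlake=16 Elkhorn=14 Greywater=3 Hollowpine=24 Juniper=8 → close Briarlake (overflow 11)
  16÷4 = 4 each, +1 to first 0
Round 2: Elkhorn=18 Greywater=7 Hollowpine=28 Juniper=12 → close Hollowpine (overflow 14)
  28÷3 = 9 each, +1 to first 1
Round 3: Elkhorn=28 Greywater=16 Juniper=21 → close Elkhorn (overflow 20)
  28÷2 = 14 each, +1 to first 0
Round 4: Greywater=30 Juniper=35 → close Juniper (overflow 29)
  35÷1 = 35 each, +1 to first 0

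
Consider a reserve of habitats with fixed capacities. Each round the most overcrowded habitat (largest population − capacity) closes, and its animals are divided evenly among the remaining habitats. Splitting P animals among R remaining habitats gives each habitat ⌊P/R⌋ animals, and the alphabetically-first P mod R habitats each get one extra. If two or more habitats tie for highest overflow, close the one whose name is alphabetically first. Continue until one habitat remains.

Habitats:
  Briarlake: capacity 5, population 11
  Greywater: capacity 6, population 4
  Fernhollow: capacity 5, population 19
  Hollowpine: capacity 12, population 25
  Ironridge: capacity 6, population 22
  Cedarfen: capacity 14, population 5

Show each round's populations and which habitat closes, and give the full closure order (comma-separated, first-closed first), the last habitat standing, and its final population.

Round 1: Briarlake=11 Cedarfen=5 Fernhollow=19 Greywater=4 Hollowpine=25 Ironridge=22 → close Ironridge (overflow 16)
  22÷5 = 4 each, +1 to first 2
Round 2: Briarlake=16 Cedarfen=10 Fernhollow=23 Greywater=8 Hollowpine=29 → close Fernhollow (overflow 18)
  23÷4 = 5 each, +1 to first 3
Round 3: Briarlake=22 Cedarfen=16 Greywater=14 Hollowpine=34 → close Hollowpine (overflow 22)
  34÷3 = 11 each, +1 to first 1
Round 4: Briarlake=34 Cedarfen=27 Greywater=25 → close Briarlake (overflow 29)
  34÷2 = 17 each, +1 to first 0
Round 5: Cedarfen=44 Greywater=42 → close Greywater (overflow 36)
  42÷1 = 42 each, +1 to first 0

Closure order: Ironridge, Fernhollow, Hollowpine, Briarlake, Greywater
Last habitat: Cedarfen with 86 animals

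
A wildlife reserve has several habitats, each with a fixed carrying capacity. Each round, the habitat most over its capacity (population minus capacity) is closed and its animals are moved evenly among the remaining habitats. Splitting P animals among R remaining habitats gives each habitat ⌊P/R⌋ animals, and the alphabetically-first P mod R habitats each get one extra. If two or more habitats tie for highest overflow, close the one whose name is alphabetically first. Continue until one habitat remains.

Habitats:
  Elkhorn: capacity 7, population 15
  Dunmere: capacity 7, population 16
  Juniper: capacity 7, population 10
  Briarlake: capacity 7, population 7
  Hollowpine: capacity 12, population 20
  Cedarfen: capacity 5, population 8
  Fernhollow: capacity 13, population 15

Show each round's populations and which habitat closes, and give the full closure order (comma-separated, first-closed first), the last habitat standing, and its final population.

Round 1: Briarlake=7 Cedarfen=8 Dunmere=16 Elkhorn=15 Fernhollow=15 Hollowpine=20 Juniper=10 → close Dunmere (overflow 9)
  16÷6 = 2 each, +1 to first 4
Round 2: Briarlake=10 Cedarfen=11 Elkhorn=18 Fernhollow=18 Hollowpine=22 Juniper=12 → close Elkhorn (overflow 11)
  18÷5 = 3 each, +1 to first 3
Round 3: Briarlake=14 Cedarfen=15 Fernhollow=22 Hollowpine=25 Juniper=15 → close Hollowpine (overflow 13)
  25÷4 = 6 each, +1 to first 1
Round 4: Briarlake=21 Cedarfen=21 Fernhollow=28 Juniper=21 → close Cedarfen (overflow 16)
  21÷3 = 7 each, +1 to first 0
Round 5: Briarlake=28 Fernhollow=35 Juniper=28 → close Fernhollow (overflow 22)
  35÷2 = 17 each, +1 to first 1
Round 6: Briarlake=46 Juniper=45 → close Briarlake (overflow 39)
  46÷1 = 46 each, +1 to first 0

Closure order: Dunmere, Elkhorn, Hollowpine, Cedarfen, Fernhollow, Briarlake
Last habitat: Juniper with 91 animals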